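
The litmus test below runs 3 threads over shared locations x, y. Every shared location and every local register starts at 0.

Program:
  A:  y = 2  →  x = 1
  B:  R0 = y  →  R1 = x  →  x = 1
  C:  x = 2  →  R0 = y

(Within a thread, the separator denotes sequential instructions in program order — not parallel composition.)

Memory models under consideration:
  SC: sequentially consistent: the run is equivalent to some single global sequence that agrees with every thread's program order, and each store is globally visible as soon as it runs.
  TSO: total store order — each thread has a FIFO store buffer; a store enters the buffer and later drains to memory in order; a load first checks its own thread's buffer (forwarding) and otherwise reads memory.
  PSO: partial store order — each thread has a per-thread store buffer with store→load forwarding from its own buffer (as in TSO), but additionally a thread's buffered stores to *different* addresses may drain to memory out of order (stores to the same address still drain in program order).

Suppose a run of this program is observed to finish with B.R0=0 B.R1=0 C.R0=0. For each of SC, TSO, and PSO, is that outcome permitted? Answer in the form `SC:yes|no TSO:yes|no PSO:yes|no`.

outcome vector order: (B.R0,B.R1,C.R0)
SC: 11 outcomes — {(0,0,0); (0,0,2); (0,1,0); (0,1,2); (0,2,0); (0,2,2); (2,0,2); (2,1,0); (2,1,2); (2,2,0); (2,2,2)}
TSO: 12 outcomes — {(0,0,0); (0,0,2); (0,1,0); (0,1,2); (0,2,0); (0,2,2); (2,0,0); (2,0,2); (2,1,0); (2,1,2); (2,2,0); (2,2,2)}
PSO: 12 outcomes — {(0,0,0); (0,0,2); (0,1,0); (0,1,2); (0,2,0); (0,2,2); (2,0,0); (2,0,2); (2,1,0); (2,1,2); (2,2,0); (2,2,2)}
target (0,0,0) ∈ {SC,TSO,PSO}

SC:yes TSO:yes PSO:yes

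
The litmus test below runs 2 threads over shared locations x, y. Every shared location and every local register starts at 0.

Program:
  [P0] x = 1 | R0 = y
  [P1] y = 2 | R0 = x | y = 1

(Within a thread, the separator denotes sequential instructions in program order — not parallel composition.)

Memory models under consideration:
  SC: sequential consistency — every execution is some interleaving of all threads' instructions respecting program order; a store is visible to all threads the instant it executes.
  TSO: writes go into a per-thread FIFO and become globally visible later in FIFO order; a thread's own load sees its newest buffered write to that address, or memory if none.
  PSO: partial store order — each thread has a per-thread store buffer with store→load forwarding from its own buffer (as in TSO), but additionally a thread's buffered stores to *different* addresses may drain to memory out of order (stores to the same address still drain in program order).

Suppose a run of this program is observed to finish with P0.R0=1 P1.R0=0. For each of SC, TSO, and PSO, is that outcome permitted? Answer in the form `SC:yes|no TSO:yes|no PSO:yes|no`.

SC:yes TSO:yes PSO:yes

outcome vector order: (P0.R0,P1.R0)
under SC → (0,1); (1,0); (1,1); (2,0); (2,1)
under TSO → (0,0); (0,1); (1,0); (1,1); (2,0); (2,1)
under PSO → (0,0); (0,1); (1,0); (1,1); (2,0); (2,1)
target (1,0) ∈ {SC,TSO,PSO}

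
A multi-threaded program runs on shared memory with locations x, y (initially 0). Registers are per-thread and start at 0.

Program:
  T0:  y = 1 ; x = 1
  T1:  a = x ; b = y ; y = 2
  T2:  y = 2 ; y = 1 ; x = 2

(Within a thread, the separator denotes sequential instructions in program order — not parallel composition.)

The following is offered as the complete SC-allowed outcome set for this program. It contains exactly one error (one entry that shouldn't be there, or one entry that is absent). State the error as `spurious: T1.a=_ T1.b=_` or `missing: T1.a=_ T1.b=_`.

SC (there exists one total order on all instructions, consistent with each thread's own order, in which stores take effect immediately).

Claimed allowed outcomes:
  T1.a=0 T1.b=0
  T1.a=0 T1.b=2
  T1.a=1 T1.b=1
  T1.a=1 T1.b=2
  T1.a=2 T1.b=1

missing: T1.a=0 T1.b=1

outcome vector order: (T1.a,T1.b)
[SC] allowed = {(0,0), (0,1), (0,2), (1,1), (1,2), (2,1)}
SC∖claimed = {(0,1)}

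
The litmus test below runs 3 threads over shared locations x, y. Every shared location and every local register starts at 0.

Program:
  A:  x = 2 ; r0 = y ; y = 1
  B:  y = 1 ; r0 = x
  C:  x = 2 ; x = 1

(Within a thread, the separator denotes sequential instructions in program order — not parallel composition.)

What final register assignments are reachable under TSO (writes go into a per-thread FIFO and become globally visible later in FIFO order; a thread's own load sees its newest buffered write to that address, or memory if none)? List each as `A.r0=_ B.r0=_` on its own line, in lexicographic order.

outcome vector order: (A.r0,B.r0)
|TSO outcomes| = 6

A.r0=0 B.r0=0
A.r0=0 B.r0=1
A.r0=0 B.r0=2
A.r0=1 B.r0=0
A.r0=1 B.r0=1
A.r0=1 B.r0=2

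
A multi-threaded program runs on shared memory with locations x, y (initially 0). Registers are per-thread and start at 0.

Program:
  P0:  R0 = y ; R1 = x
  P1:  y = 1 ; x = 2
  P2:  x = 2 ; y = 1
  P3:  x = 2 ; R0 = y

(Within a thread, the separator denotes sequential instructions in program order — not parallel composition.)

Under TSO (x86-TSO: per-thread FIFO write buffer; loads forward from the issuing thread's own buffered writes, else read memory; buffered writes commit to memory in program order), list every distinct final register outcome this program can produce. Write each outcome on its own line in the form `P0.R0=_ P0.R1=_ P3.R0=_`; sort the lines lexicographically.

outcome vector order: (P0.R0,P0.R1,P3.R0)
|TSO outcomes| = 8

P0.R0=0 P0.R1=0 P3.R0=0
P0.R0=0 P0.R1=0 P3.R0=1
P0.R0=0 P0.R1=2 P3.R0=0
P0.R0=0 P0.R1=2 P3.R0=1
P0.R0=1 P0.R1=0 P3.R0=0
P0.R0=1 P0.R1=0 P3.R0=1
P0.R0=1 P0.R1=2 P3.R0=0
P0.R0=1 P0.R1=2 P3.R0=1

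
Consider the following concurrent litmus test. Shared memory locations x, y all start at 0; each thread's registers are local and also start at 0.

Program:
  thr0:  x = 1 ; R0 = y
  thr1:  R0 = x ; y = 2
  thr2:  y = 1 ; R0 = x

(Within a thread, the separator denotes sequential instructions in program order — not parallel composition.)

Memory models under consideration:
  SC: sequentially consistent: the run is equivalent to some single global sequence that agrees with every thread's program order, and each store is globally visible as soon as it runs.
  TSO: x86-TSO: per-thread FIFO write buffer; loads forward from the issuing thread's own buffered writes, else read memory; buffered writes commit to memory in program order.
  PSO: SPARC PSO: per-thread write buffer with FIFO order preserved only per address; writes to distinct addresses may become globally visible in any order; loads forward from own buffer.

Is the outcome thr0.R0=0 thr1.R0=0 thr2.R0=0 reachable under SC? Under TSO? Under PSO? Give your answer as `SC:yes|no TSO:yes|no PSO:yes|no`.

SC:no TSO:yes PSO:yes

outcome vector order: (thr0.R0,thr1.R0,thr2.R0)
SC (10): 0/0/1 0/1/1 1/0/0 1/0/1 1/1/0 1/1/1 2/0/0 2/0/1 2/1/0 2/1/1
TSO (12): 0/0/0 0/0/1 0/1/0 0/1/1 1/0/0 1/0/1 1/1/0 1/1/1 2/0/0 2/0/1 2/1/0 2/1/1
PSO (12): 0/0/0 0/0/1 0/1/0 0/1/1 1/0/0 1/0/1 1/1/0 1/1/1 2/0/0 2/0/1 2/1/0 2/1/1
target 0/0/0 ∈ {TSO,PSO}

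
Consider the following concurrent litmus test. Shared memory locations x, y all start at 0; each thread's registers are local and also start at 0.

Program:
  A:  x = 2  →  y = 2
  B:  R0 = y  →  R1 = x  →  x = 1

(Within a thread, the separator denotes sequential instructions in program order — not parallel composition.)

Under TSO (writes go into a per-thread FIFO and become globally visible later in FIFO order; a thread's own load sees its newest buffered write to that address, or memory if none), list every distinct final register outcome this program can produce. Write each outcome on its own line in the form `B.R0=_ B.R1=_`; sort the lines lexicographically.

B.R0=0 B.R1=0
B.R0=0 B.R1=2
B.R0=2 B.R1=2

outcome vector order: (B.R0,B.R1)
|TSO outcomes| = 3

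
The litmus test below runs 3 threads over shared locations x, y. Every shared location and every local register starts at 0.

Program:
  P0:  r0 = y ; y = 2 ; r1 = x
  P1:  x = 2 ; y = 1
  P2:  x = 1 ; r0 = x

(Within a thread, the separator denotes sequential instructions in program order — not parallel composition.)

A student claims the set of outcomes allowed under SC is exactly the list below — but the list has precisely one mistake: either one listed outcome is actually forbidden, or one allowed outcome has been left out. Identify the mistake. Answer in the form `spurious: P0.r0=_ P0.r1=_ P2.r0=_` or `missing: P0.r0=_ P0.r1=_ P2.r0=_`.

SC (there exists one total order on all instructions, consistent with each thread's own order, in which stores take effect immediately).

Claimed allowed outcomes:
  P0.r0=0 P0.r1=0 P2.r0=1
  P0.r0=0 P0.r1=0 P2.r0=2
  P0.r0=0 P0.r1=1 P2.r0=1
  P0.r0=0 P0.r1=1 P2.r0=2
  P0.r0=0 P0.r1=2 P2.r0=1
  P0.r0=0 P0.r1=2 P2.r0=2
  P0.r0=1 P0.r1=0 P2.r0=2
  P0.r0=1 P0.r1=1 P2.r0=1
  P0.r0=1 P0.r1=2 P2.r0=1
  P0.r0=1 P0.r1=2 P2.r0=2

spurious: P0.r0=1 P0.r1=0 P2.r0=2

outcome vector order: (P0.r0,P0.r1,P2.r0)
under SC → (0,0,1) (0,0,2) (0,1,1) (0,1,2) (0,2,1) (0,2,2) (1,1,1) (1,2,1) (1,2,2)
claimed∖SC = {(1,0,2)}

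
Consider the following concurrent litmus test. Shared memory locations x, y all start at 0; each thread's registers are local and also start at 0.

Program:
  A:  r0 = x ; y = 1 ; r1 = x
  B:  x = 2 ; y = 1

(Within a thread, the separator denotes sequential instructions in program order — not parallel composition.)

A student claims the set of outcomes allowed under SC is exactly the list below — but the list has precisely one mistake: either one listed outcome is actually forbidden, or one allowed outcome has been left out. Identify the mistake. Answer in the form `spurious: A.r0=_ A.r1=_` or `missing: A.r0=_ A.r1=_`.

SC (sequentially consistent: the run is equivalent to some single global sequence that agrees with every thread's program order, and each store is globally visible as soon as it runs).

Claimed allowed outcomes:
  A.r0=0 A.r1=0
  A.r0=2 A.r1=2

outcome vector order: (A.r0,A.r1)
SC (3): (0,0), (0,2), (2,2)
SC∖claimed = {(0,2)}

missing: A.r0=0 A.r1=2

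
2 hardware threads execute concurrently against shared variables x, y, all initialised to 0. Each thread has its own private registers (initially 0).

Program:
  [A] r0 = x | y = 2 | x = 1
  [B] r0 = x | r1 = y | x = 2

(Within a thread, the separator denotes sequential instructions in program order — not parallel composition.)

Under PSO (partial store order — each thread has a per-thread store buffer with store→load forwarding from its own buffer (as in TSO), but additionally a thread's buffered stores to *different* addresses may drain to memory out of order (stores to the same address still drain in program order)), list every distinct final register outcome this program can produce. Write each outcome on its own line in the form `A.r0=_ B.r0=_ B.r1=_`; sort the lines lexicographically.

A.r0=0 B.r0=0 B.r1=0
A.r0=0 B.r0=0 B.r1=2
A.r0=0 B.r0=1 B.r1=0
A.r0=0 B.r0=1 B.r1=2
A.r0=2 B.r0=0 B.r1=0

outcome vector order: (A.r0,B.r0,B.r1)
|PSO outcomes| = 5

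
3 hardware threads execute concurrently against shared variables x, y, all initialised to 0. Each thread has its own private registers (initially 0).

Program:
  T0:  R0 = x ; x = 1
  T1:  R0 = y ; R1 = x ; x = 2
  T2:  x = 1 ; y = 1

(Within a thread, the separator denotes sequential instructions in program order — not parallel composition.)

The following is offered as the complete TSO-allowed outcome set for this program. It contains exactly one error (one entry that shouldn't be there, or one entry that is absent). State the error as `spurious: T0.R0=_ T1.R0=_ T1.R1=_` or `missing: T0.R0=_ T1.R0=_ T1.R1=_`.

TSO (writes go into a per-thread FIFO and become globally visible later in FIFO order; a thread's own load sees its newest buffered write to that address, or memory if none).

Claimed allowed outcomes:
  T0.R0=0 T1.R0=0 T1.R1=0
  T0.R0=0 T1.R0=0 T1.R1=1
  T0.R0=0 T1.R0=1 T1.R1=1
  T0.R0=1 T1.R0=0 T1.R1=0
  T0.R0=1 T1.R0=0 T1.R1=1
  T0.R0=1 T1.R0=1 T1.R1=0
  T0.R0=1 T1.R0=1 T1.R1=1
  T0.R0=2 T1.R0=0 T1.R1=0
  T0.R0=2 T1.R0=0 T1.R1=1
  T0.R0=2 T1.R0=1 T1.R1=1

spurious: T0.R0=1 T1.R0=1 T1.R1=0

outcome vector order: (T0.R0,T1.R0,T1.R1)
TSO (9): 000; 001; 011; 100; 101; 111; 200; 201; 211
claimed∖TSO = {110}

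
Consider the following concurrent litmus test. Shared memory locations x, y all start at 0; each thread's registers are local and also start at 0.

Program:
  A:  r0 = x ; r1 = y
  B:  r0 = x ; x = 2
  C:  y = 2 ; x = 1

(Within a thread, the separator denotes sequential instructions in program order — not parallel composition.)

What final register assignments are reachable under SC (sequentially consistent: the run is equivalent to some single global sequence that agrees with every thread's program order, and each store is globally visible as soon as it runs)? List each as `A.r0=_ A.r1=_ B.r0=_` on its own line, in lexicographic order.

A.r0=0 A.r1=0 B.r0=0
A.r0=0 A.r1=0 B.r0=1
A.r0=0 A.r1=2 B.r0=0
A.r0=0 A.r1=2 B.r0=1
A.r0=1 A.r1=2 B.r0=0
A.r0=1 A.r1=2 B.r0=1
A.r0=2 A.r1=0 B.r0=0
A.r0=2 A.r1=2 B.r0=0
A.r0=2 A.r1=2 B.r0=1

outcome vector order: (A.r0,A.r1,B.r0)
|SC outcomes| = 9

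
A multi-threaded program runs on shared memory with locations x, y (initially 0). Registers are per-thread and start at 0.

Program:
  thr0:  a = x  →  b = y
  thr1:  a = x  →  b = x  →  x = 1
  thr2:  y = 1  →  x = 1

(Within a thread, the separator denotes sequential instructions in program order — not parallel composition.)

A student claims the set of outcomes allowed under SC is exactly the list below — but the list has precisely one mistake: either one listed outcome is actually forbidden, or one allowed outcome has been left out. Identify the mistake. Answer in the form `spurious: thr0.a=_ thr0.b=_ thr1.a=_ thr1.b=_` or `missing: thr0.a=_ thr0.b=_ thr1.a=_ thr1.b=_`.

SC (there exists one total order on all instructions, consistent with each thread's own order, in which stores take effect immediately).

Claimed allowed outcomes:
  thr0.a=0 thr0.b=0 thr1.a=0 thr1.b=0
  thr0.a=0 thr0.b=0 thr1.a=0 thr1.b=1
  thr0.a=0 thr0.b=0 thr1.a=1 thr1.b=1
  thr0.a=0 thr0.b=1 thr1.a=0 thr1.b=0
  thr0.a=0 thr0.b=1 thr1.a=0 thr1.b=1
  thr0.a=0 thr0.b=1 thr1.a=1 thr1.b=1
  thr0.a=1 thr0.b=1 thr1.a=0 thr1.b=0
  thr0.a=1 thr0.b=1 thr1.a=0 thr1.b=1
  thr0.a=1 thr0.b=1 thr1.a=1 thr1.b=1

outcome vector order: (thr0.a,thr0.b,thr1.a,thr1.b)
SC (10): (0,0,0,0) (0,0,0,1) (0,0,1,1) (0,1,0,0) (0,1,0,1) (0,1,1,1) (1,0,0,0) (1,1,0,0) (1,1,0,1) (1,1,1,1)
SC∖claimed = {(1,0,0,0)}

missing: thr0.a=1 thr0.b=0 thr1.a=0 thr1.b=0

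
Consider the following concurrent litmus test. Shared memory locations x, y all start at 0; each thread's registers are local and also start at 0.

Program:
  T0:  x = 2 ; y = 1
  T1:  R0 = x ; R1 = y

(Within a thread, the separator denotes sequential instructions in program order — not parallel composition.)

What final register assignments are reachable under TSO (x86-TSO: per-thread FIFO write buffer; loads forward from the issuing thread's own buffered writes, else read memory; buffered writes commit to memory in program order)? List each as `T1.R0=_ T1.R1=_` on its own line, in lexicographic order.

T1.R0=0 T1.R1=0
T1.R0=0 T1.R1=1
T1.R0=2 T1.R1=0
T1.R0=2 T1.R1=1

outcome vector order: (T1.R0,T1.R1)
|TSO outcomes| = 4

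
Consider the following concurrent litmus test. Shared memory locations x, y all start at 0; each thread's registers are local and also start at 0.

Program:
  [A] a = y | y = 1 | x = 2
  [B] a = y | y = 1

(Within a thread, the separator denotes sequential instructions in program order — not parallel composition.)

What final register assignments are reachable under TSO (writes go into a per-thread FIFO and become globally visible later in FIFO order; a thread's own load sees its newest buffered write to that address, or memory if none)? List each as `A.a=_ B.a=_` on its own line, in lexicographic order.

A.a=0 B.a=0
A.a=0 B.a=1
A.a=1 B.a=0

outcome vector order: (A.a,B.a)
|TSO outcomes| = 3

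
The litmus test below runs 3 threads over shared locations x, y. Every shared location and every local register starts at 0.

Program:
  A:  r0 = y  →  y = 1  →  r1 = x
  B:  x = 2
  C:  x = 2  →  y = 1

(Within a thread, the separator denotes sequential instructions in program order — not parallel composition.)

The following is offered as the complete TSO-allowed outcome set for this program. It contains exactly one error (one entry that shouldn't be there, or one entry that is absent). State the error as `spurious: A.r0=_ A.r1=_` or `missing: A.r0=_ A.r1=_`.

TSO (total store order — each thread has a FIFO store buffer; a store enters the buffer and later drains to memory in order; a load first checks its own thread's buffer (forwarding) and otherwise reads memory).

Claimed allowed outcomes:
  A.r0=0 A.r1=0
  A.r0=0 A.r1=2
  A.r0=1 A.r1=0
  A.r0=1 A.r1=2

outcome vector order: (A.r0,A.r1)
TSO: 3 outcomes — {0/0 0/2 1/2}
claimed∖TSO = {1/0}

spurious: A.r0=1 A.r1=0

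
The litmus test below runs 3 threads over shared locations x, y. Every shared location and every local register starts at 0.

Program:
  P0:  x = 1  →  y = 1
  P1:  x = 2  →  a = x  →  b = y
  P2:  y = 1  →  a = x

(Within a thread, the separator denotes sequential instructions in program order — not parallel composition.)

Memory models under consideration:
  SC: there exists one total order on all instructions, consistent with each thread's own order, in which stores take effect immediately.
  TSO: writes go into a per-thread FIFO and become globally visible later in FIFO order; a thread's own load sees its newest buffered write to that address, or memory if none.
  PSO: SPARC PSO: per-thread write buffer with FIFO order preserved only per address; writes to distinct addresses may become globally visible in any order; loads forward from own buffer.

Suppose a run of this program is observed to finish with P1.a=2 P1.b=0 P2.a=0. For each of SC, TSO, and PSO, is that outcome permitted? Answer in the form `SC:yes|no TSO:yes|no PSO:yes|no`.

outcome vector order: (P1.a,P1.b,P2.a)
[SC] allowed = {101 110 111 112 201 202 210 211 212}
[TSO] allowed = {100 101 102 110 111 112 200 201 202 210 211 212}
[PSO] allowed = {100 101 102 110 111 112 200 201 202 210 211 212}
target 200 ∈ {TSO,PSO}

SC:no TSO:yes PSO:yes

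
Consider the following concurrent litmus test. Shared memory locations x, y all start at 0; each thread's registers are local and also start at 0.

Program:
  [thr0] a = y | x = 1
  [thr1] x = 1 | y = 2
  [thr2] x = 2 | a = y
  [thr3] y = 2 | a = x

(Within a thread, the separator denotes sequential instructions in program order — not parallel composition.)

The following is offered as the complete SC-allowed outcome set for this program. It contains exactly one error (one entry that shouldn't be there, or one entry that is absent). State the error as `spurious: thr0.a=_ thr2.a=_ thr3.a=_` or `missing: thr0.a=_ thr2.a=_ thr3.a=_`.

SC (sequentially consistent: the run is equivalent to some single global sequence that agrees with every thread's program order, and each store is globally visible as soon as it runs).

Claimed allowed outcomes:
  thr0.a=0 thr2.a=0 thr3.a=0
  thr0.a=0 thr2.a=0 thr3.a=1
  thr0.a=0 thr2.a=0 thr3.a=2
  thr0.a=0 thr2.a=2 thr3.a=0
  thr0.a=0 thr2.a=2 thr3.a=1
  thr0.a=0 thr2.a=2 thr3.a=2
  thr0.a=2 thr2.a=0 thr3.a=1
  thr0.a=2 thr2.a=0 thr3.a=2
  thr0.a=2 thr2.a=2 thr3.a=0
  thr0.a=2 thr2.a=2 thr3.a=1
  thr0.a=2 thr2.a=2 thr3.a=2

outcome vector order: (thr0.a,thr2.a,thr3.a)
under SC → <0 0 1>; <0 0 2>; <0 2 0>; <0 2 1>; <0 2 2>; <2 0 1>; <2 0 2>; <2 2 0>; <2 2 1>; <2 2 2>
claimed∖SC = {<0 0 0>}

spurious: thr0.a=0 thr2.a=0 thr3.a=0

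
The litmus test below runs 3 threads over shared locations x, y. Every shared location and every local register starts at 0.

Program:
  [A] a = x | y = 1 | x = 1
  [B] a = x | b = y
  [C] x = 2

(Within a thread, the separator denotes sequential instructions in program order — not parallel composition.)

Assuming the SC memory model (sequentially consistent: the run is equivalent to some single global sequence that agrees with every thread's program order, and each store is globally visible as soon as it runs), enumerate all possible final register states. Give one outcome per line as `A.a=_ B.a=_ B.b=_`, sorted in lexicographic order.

A.a=0 B.a=0 B.b=0
A.a=0 B.a=0 B.b=1
A.a=0 B.a=1 B.b=1
A.a=0 B.a=2 B.b=0
A.a=0 B.a=2 B.b=1
A.a=2 B.a=0 B.b=0
A.a=2 B.a=0 B.b=1
A.a=2 B.a=1 B.b=1
A.a=2 B.a=2 B.b=0
A.a=2 B.a=2 B.b=1

outcome vector order: (A.a,B.a,B.b)
|SC outcomes| = 10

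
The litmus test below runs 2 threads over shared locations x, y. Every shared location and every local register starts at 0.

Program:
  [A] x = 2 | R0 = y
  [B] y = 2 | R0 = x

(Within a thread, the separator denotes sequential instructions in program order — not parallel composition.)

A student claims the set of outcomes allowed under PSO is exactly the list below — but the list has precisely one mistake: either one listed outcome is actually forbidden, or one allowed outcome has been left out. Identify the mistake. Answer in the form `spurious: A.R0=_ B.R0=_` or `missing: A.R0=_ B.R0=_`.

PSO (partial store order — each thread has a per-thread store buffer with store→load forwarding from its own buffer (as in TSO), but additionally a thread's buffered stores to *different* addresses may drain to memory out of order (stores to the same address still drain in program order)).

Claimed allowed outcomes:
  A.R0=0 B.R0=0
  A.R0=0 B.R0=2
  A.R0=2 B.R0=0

outcome vector order: (A.R0,B.R0)
PSO: 4 outcomes — {<0 0>, <0 2>, <2 0>, <2 2>}
PSO∖claimed = {<2 2>}

missing: A.R0=2 B.R0=2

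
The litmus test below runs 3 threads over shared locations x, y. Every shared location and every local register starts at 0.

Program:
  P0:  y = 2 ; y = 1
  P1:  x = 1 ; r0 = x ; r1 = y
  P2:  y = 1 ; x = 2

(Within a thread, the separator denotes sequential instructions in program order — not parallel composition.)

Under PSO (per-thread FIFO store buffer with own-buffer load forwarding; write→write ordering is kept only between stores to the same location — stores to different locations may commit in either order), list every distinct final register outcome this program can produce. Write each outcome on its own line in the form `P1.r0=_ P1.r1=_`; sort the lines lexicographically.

P1.r0=1 P1.r1=0
P1.r0=1 P1.r1=1
P1.r0=1 P1.r1=2
P1.r0=2 P1.r1=0
P1.r0=2 P1.r1=1
P1.r0=2 P1.r1=2

outcome vector order: (P1.r0,P1.r1)
|PSO outcomes| = 6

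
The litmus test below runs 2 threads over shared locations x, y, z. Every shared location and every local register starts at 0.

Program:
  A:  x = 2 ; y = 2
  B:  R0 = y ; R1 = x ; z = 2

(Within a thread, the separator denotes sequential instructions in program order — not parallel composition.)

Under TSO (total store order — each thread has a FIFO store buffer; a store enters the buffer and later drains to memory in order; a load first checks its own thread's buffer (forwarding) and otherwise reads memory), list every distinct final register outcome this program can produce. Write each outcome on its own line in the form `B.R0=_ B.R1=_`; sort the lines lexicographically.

outcome vector order: (B.R0,B.R1)
|TSO outcomes| = 3

B.R0=0 B.R1=0
B.R0=0 B.R1=2
B.R0=2 B.R1=2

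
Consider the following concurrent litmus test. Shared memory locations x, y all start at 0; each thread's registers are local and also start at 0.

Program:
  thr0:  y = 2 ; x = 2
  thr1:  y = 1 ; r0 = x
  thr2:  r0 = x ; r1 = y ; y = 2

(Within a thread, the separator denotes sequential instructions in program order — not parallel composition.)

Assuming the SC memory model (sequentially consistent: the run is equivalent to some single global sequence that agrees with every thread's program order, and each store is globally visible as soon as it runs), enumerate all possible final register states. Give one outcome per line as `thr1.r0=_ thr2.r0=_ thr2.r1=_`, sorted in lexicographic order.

outcome vector order: (thr1.r0,thr2.r0,thr2.r1)
|SC outcomes| = 10

thr1.r0=0 thr2.r0=0 thr2.r1=0
thr1.r0=0 thr2.r0=0 thr2.r1=1
thr1.r0=0 thr2.r0=0 thr2.r1=2
thr1.r0=0 thr2.r0=2 thr2.r1=1
thr1.r0=0 thr2.r0=2 thr2.r1=2
thr1.r0=2 thr2.r0=0 thr2.r1=0
thr1.r0=2 thr2.r0=0 thr2.r1=1
thr1.r0=2 thr2.r0=0 thr2.r1=2
thr1.r0=2 thr2.r0=2 thr2.r1=1
thr1.r0=2 thr2.r0=2 thr2.r1=2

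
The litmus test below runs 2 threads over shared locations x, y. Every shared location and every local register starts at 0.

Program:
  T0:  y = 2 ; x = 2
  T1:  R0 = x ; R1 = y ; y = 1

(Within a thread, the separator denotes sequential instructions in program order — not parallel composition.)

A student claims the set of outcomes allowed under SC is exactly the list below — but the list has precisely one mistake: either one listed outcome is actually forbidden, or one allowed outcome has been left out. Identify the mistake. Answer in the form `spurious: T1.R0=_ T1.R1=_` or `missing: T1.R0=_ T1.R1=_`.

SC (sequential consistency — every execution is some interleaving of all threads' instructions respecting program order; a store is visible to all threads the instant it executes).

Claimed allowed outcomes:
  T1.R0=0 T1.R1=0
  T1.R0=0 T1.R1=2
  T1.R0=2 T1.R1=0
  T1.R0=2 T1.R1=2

spurious: T1.R0=2 T1.R1=0

outcome vector order: (T1.R0,T1.R1)
[SC] allowed = {00 02 22}
claimed∖SC = {20}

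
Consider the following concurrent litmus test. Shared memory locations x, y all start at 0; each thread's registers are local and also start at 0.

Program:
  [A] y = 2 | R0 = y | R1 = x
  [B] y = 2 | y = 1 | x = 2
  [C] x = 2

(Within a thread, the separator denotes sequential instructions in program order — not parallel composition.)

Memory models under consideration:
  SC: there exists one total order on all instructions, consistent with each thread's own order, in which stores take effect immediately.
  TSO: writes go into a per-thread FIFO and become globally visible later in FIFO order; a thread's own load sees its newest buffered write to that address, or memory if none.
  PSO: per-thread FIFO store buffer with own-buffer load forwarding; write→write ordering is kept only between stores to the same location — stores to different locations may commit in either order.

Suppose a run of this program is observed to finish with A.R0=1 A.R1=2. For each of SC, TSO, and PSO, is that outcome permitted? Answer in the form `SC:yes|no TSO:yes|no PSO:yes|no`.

outcome vector order: (A.R0,A.R1)
[SC] allowed = {<1 0>, <1 2>, <2 0>, <2 2>}
[TSO] allowed = {<1 0>, <1 2>, <2 0>, <2 2>}
[PSO] allowed = {<1 0>, <1 2>, <2 0>, <2 2>}
target <1 2> ∈ {SC,TSO,PSO}

SC:yes TSO:yes PSO:yes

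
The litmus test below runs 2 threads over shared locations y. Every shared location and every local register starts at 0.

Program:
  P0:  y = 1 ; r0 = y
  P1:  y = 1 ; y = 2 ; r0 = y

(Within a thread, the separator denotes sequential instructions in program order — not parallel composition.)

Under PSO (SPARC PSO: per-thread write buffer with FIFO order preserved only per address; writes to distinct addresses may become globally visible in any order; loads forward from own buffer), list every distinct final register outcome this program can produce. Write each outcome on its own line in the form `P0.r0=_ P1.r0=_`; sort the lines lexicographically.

outcome vector order: (P0.r0,P1.r0)
|PSO outcomes| = 3

P0.r0=1 P1.r0=1
P0.r0=1 P1.r0=2
P0.r0=2 P1.r0=2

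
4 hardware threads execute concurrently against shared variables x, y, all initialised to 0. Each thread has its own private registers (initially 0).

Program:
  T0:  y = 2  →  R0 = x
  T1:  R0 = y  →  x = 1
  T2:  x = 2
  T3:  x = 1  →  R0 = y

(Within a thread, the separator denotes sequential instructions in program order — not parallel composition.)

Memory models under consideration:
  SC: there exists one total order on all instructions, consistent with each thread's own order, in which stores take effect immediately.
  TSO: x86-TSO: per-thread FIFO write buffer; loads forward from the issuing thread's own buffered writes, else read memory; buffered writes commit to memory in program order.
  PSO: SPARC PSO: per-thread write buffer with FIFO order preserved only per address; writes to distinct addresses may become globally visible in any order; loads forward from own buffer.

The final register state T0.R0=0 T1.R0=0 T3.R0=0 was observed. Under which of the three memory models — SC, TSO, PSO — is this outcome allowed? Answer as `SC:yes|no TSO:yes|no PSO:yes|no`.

outcome vector order: (T0.R0,T1.R0,T3.R0)
SC: 10 outcomes — {002; 022; 100; 102; 120; 122; 200; 202; 220; 222}
TSO: 12 outcomes — {000; 002; 020; 022; 100; 102; 120; 122; 200; 202; 220; 222}
PSO: 12 outcomes — {000; 002; 020; 022; 100; 102; 120; 122; 200; 202; 220; 222}
target 000 ∈ {TSO,PSO}

SC:no TSO:yes PSO:yes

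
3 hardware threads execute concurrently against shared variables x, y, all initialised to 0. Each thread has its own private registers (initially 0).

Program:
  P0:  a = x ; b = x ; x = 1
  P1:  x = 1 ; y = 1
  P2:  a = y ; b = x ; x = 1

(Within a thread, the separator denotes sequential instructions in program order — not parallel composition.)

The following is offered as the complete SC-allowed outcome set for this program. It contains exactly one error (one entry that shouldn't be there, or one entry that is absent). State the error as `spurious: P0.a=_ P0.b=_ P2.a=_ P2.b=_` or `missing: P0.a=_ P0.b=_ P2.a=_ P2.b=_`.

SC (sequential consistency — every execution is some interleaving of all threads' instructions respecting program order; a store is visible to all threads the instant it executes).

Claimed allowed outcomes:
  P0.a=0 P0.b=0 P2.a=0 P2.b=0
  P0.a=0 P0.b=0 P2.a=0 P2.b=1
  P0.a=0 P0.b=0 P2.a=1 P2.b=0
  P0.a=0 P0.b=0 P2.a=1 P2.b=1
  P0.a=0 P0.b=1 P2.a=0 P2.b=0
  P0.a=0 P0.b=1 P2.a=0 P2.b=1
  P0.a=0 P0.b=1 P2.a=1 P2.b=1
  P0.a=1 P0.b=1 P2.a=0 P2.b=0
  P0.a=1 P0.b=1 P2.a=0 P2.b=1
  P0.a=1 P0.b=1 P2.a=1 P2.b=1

outcome vector order: (P0.a,P0.b,P2.a,P2.b)
under SC → 0/0/0/0, 0/0/0/1, 0/0/1/1, 0/1/0/0, 0/1/0/1, 0/1/1/1, 1/1/0/0, 1/1/0/1, 1/1/1/1
claimed∖SC = {0/0/1/0}

spurious: P0.a=0 P0.b=0 P2.a=1 P2.b=0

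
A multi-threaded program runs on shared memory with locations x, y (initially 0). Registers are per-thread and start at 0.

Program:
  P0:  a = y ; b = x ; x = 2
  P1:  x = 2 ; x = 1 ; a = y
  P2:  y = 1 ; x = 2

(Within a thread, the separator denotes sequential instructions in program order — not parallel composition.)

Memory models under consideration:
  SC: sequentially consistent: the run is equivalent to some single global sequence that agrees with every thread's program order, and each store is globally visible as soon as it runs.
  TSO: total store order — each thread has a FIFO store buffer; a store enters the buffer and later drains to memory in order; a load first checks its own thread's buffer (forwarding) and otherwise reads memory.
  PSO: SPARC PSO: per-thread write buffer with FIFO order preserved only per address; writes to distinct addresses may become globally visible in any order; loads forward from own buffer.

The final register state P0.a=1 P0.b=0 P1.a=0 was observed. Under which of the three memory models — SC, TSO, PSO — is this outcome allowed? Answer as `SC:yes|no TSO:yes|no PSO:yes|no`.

outcome vector order: (P0.a,P0.b,P1.a)
under SC → (0,0,0) (0,0,1) (0,1,0) (0,1,1) (0,2,0) (0,2,1) (1,0,1) (1,1,0) (1,1,1) (1,2,0) (1,2,1)
under TSO → (0,0,0) (0,0,1) (0,1,0) (0,1,1) (0,2,0) (0,2,1) (1,0,0) (1,0,1) (1,1,0) (1,1,1) (1,2,0) (1,2,1)
under PSO → (0,0,0) (0,0,1) (0,1,0) (0,1,1) (0,2,0) (0,2,1) (1,0,0) (1,0,1) (1,1,0) (1,1,1) (1,2,0) (1,2,1)
target (1,0,0) ∈ {TSO,PSO}

SC:no TSO:yes PSO:yes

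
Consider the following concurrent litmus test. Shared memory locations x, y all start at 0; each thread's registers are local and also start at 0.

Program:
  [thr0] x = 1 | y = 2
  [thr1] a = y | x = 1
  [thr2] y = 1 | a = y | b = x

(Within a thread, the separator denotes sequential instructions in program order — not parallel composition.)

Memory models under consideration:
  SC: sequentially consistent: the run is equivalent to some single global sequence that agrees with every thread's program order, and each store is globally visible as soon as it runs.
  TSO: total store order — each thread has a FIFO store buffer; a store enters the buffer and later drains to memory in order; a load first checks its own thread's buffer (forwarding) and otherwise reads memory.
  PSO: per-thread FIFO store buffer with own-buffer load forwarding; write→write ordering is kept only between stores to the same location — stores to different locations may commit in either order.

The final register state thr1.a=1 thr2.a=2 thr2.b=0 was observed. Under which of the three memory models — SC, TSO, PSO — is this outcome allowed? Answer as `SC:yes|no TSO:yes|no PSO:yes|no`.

outcome vector order: (thr1.a,thr2.a,thr2.b)
[SC] allowed = {(0,1,0); (0,1,1); (0,2,1); (1,1,0); (1,1,1); (1,2,1); (2,1,0); (2,1,1); (2,2,1)}
[TSO] allowed = {(0,1,0); (0,1,1); (0,2,1); (1,1,0); (1,1,1); (1,2,1); (2,1,0); (2,1,1); (2,2,1)}
[PSO] allowed = {(0,1,0); (0,1,1); (0,2,0); (0,2,1); (1,1,0); (1,1,1); (1,2,0); (1,2,1); (2,1,0); (2,1,1); (2,2,0); (2,2,1)}
target (1,2,0) ∈ {PSO}

SC:no TSO:no PSO:yes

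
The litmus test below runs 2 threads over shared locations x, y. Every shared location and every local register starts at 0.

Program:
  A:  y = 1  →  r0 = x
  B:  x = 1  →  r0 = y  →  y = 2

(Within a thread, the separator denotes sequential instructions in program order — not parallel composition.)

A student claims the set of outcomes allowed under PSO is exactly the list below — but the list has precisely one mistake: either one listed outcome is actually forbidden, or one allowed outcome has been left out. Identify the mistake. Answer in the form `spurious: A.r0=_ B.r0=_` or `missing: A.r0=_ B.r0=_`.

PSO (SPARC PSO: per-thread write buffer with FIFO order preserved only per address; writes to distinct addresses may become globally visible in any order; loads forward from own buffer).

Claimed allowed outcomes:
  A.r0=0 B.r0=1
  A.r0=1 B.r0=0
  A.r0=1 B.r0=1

outcome vector order: (A.r0,B.r0)
[PSO] allowed = {<0 0> <0 1> <1 0> <1 1>}
PSO∖claimed = {<0 0>}

missing: A.r0=0 B.r0=0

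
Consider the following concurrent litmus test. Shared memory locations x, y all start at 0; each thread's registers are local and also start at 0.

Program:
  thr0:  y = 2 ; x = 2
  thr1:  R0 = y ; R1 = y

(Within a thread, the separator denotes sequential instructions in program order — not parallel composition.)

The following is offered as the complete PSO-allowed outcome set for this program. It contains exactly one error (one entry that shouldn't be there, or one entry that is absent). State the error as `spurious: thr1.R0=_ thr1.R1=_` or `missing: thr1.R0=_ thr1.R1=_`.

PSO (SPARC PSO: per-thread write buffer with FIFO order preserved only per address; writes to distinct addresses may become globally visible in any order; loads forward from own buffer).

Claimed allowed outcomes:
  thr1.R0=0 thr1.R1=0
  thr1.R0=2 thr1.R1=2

missing: thr1.R0=0 thr1.R1=2

outcome vector order: (thr1.R0,thr1.R1)
PSO: 3 outcomes — {<0 0>; <0 2>; <2 2>}
PSO∖claimed = {<0 2>}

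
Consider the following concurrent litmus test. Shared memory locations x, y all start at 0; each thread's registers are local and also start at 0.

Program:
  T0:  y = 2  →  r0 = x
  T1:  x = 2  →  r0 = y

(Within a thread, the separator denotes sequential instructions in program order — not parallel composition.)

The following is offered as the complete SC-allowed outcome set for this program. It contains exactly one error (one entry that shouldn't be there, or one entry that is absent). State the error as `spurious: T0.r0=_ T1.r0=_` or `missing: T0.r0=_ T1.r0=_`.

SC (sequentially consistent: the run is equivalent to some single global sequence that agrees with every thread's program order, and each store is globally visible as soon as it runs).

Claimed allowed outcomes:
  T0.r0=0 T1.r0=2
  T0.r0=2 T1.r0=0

missing: T0.r0=2 T1.r0=2

outcome vector order: (T0.r0,T1.r0)
SC (3): (0,2) (2,0) (2,2)
SC∖claimed = {(2,2)}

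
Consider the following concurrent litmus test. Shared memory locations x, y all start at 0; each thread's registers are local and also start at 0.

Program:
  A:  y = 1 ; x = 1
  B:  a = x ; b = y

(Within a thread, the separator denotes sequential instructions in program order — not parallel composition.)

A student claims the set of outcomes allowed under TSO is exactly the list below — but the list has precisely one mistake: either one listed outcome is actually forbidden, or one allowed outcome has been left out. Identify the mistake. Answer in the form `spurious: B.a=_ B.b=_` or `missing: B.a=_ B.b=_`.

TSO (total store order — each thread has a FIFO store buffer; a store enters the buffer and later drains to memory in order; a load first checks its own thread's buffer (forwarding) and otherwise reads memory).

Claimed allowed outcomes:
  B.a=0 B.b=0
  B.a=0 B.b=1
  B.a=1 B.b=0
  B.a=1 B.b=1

outcome vector order: (B.a,B.b)
under TSO → <0 0>, <0 1>, <1 1>
claimed∖TSO = {<1 0>}

spurious: B.a=1 B.b=0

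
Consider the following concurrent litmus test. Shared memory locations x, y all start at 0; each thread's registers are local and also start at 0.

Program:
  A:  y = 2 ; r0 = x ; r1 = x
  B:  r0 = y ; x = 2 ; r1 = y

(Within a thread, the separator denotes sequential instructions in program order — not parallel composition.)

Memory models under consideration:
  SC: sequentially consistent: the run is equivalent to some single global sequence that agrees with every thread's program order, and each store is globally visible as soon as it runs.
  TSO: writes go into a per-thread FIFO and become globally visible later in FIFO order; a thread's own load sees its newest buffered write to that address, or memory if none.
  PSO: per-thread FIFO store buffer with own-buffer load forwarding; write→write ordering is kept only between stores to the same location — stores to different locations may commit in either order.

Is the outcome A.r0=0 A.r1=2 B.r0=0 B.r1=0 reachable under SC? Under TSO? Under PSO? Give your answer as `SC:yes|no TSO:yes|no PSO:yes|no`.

SC:no TSO:yes PSO:yes

outcome vector order: (A.r0,A.r1,B.r0,B.r1)
[SC] allowed = {(0,0,0,2), (0,0,2,2), (0,2,0,2), (0,2,2,2), (2,2,0,0), (2,2,0,2), (2,2,2,2)}
[TSO] allowed = {(0,0,0,0), (0,0,0,2), (0,0,2,2), (0,2,0,0), (0,2,0,2), (0,2,2,2), (2,2,0,0), (2,2,0,2), (2,2,2,2)}
[PSO] allowed = {(0,0,0,0), (0,0,0,2), (0,0,2,2), (0,2,0,0), (0,2,0,2), (0,2,2,2), (2,2,0,0), (2,2,0,2), (2,2,2,2)}
target (0,2,0,0) ∈ {TSO,PSO}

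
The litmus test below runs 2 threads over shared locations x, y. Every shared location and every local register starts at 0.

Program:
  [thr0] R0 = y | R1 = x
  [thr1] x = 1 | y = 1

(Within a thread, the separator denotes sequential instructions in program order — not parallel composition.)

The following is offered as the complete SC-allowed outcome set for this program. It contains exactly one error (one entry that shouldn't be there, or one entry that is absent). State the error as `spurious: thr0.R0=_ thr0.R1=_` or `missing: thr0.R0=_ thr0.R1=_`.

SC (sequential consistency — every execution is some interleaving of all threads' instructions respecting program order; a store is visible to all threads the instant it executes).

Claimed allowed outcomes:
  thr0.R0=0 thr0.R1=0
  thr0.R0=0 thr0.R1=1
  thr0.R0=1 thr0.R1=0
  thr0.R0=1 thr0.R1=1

spurious: thr0.R0=1 thr0.R1=0

outcome vector order: (thr0.R0,thr0.R1)
SC: 3 outcomes — {<0 0>, <0 1>, <1 1>}
claimed∖SC = {<1 0>}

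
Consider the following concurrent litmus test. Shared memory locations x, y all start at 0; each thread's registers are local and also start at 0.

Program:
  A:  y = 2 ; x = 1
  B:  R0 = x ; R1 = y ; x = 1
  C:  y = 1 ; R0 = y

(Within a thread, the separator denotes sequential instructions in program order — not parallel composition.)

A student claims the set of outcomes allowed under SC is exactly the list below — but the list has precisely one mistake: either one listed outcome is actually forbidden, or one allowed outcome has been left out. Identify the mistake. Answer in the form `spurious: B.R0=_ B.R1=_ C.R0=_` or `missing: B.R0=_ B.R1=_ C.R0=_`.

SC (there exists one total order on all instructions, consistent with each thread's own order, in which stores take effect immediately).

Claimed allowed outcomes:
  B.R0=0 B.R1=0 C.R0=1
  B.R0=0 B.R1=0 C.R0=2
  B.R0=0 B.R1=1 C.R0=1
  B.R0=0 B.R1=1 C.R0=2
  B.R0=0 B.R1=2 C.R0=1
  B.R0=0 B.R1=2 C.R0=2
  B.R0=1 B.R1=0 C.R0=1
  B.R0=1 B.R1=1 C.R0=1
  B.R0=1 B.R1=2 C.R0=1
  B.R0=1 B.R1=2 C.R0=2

outcome vector order: (B.R0,B.R1,C.R0)
SC (9): (0,0,1) (0,0,2) (0,1,1) (0,1,2) (0,2,1) (0,2,2) (1,1,1) (1,2,1) (1,2,2)
claimed∖SC = {(1,0,1)}

spurious: B.R0=1 B.R1=0 C.R0=1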